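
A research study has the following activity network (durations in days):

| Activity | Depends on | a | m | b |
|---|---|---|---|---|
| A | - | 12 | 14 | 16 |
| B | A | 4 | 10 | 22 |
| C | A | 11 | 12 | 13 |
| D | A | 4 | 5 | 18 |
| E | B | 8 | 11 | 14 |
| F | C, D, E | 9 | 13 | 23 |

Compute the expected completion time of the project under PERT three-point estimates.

te_A = (12 + 4·14 + 16)/6 = 84/6 = 14
te_B = (4 + 4·10 + 22)/6 = 66/6 = 11
te_C = (11 + 4·12 + 13)/6 = 72/6 = 12
te_D = (4 + 4·5 + 18)/6 = 42/6 = 7
te_E = (8 + 4·11 + 14)/6 = 66/6 = 11
te_F = (9 + 4·13 + 23)/6 = 84/6 = 14

Forward pass:
ES_A = 0; EF_A = 14
ES_B = 14; EF_B = 14+11 = 25
ES_C = 14; EF_C = 14+12 = 26
ES_D = 14; EF_D = 14+7 = 21
ES_E = 25; EF_E = 25+11 = 36
ES_F = max(EF_C=26, EF_D=21, EF_E=36) = 36; EF_F = 36+14 = 50
Expected project duration μ = 50 days. Critical path: A → B → E → F.

50 days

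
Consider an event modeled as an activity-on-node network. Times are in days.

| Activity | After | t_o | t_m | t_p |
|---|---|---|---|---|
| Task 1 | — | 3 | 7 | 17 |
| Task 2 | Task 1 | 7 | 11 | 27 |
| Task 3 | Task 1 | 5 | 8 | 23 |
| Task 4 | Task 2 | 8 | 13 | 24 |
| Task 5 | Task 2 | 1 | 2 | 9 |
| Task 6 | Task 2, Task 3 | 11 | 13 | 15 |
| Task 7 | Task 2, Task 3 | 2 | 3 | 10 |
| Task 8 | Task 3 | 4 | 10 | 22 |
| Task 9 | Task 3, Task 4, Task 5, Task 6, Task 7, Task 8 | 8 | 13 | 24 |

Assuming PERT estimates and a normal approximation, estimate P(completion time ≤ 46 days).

te_Task 1 = (3 + 4·7 + 17)/6 = 48/6 = 8; σ²_Task 1 = ((17−3)/6)² = 5.444
te_Task 2 = (7 + 4·11 + 27)/6 = 78/6 = 13; σ²_Task 2 = ((27−7)/6)² = 11.111
te_Task 3 = (5 + 4·8 + 23)/6 = 60/6 = 10; σ²_Task 3 = ((23−5)/6)² = 9.000
te_Task 4 = (8 + 4·13 + 24)/6 = 84/6 = 14; σ²_Task 4 = ((24−8)/6)² = 7.111
te_Task 5 = (1 + 4·2 + 9)/6 = 18/6 = 3; σ²_Task 5 = ((9−1)/6)² = 1.778
te_Task 6 = (11 + 4·13 + 15)/6 = 78/6 = 13; σ²_Task 6 = ((15−11)/6)² = 0.444
te_Task 7 = (2 + 4·3 + 10)/6 = 24/6 = 4; σ²_Task 7 = ((10−2)/6)² = 1.778
te_Task 8 = (4 + 4·10 + 22)/6 = 66/6 = 11; σ²_Task 8 = ((22−4)/6)² = 9.000
te_Task 9 = (8 + 4·13 + 24)/6 = 84/6 = 14; σ²_Task 9 = ((24−8)/6)² = 7.111

Forward pass:
ES_Task 1 = 0; EF_Task 1 = 8
ES_Task 2 = 8; EF_Task 2 = 8+13 = 21
ES_Task 3 = 8; EF_Task 3 = 8+10 = 18
ES_Task 4 = 21; EF_Task 4 = 21+14 = 35
ES_Task 5 = 21; EF_Task 5 = 21+3 = 24
ES_Task 6 = max(EF_Task 2=21, EF_Task 3=18) = 21; EF_Task 6 = 21+13 = 34
ES_Task 7 = max(EF_Task 2=21, EF_Task 3=18) = 21; EF_Task 7 = 21+4 = 25
ES_Task 8 = 18; EF_Task 8 = 18+11 = 29
ES_Task 9 = max(EF_Task 3=18, EF_Task 4=35, EF_Task 5=24, EF_Task 6=34, EF_Task 7=25, EF_Task 8=29) = 35; EF_Task 9 = 35+14 = 49
Expected project duration μ = 49 days. Critical path: Task 1 → Task 2 → Task 4 → Task 9.

Variance along critical path = 5.444 + 11.111 + 7.111 + 7.111 = 30.778; σ = √30.778 = 5.548 days.
Z = (46 − 49) / 5.548 = -0.541
P(T ≤ 46) = Φ(-0.541) ≈ 0.294

0.294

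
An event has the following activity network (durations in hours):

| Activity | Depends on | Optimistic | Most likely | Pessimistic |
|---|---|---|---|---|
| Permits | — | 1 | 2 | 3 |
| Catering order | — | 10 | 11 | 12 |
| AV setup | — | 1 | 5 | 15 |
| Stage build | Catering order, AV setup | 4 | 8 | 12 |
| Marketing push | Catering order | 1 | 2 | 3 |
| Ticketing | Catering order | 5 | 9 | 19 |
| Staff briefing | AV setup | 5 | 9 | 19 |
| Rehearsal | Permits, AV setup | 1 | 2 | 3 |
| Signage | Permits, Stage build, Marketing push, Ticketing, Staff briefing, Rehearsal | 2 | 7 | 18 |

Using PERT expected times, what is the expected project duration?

29 hours

te_Permits = (1 + 4·2 + 3)/6 = 12/6 = 2
te_Catering order = (10 + 4·11 + 12)/6 = 66/6 = 11
te_AV setup = (1 + 4·5 + 15)/6 = 36/6 = 6
te_Stage build = (4 + 4·8 + 12)/6 = 48/6 = 8
te_Marketing push = (1 + 4·2 + 3)/6 = 12/6 = 2
te_Ticketing = (5 + 4·9 + 19)/6 = 60/6 = 10
te_Staff briefing = (5 + 4·9 + 19)/6 = 60/6 = 10
te_Rehearsal = (1 + 4·2 + 3)/6 = 12/6 = 2
te_Signage = (2 + 4·7 + 18)/6 = 48/6 = 8

Forward pass:
ES_Permits = 0; EF_Permits = 2
ES_Catering order = 0; EF_Catering order = 11
ES_AV setup = 0; EF_AV setup = 6
ES_Stage build = max(EF_Catering order=11, EF_AV setup=6) = 11; EF_Stage build = 11+8 = 19
ES_Marketing push = 11; EF_Marketing push = 11+2 = 13
ES_Ticketing = 11; EF_Ticketing = 11+10 = 21
ES_Staff briefing = 6; EF_Staff briefing = 6+10 = 16
ES_Rehearsal = max(EF_Permits=2, EF_AV setup=6) = 6; EF_Rehearsal = 6+2 = 8
ES_Signage = max(EF_Permits=2, EF_Stage build=19, EF_Marketing push=13, EF_Ticketing=21, EF_Staff briefing=16, EF_Rehearsal=8) = 21; EF_Signage = 21+8 = 29
Expected project duration μ = 29 hours. Critical path: Catering order → Ticketing → Signage.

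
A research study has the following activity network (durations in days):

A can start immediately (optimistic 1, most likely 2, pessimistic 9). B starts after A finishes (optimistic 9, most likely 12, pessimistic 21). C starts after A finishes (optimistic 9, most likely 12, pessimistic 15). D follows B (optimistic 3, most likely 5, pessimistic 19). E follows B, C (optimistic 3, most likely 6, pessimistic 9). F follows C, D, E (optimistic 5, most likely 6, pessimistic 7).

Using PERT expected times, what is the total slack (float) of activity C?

2 days

te_A = (1 + 4·2 + 9)/6 = 18/6 = 3
te_B = (9 + 4·12 + 21)/6 = 78/6 = 13
te_C = (9 + 4·12 + 15)/6 = 72/6 = 12
te_D = (3 + 4·5 + 19)/6 = 42/6 = 7
te_E = (3 + 4·6 + 9)/6 = 36/6 = 6
te_F = (5 + 4·6 + 7)/6 = 36/6 = 6

Forward pass:
ES_A = 0; EF_A = 3
ES_B = 3; EF_B = 3+13 = 16
ES_C = 3; EF_C = 3+12 = 15
ES_D = 16; EF_D = 16+7 = 23
ES_E = max(EF_B=16, EF_C=15) = 16; EF_E = 16+6 = 22
ES_F = max(EF_C=15, EF_D=23, EF_E=22) = 23; EF_F = 23+6 = 29
Expected project duration μ = 29 days. Critical path: A → B → D → F.

Backward pass:
LF_F = 29; LS_F = 29−6 = 23
LF_E = LS_F = 23; LS_E = 23−6 = 17
LF_D = LS_F = 23; LS_D = 23−7 = 16
LF_C = min(LS_E=17, LS_F=23) = 17; LS_C = 17−12 = 5
LF_B = min(LS_D=16, LS_E=17) = 16; LS_B = 16−13 = 3
LF_A = min(LS_B=3, LS_C=5) = 3; LS_A = 3−3 = 0
Slack_C = LS_C − ES_C = 5 − 3 = 2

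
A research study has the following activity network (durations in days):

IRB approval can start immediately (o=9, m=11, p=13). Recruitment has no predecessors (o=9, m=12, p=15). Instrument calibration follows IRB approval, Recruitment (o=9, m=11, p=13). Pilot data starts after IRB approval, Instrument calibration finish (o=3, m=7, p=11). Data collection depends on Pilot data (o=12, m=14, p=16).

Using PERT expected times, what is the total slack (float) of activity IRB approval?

te_IRB approval = (9 + 4·11 + 13)/6 = 66/6 = 11
te_Recruitment = (9 + 4·12 + 15)/6 = 72/6 = 12
te_Instrument calibration = (9 + 4·11 + 13)/6 = 66/6 = 11
te_Pilot data = (3 + 4·7 + 11)/6 = 42/6 = 7
te_Data collection = (12 + 4·14 + 16)/6 = 84/6 = 14

Forward pass:
ES_IRB approval = 0; EF_IRB approval = 11
ES_Recruitment = 0; EF_Recruitment = 12
ES_Instrument calibration = max(EF_IRB approval=11, EF_Recruitment=12) = 12; EF_Instrument calibration = 12+11 = 23
ES_Pilot data = max(EF_IRB approval=11, EF_Instrument calibration=23) = 23; EF_Pilot data = 23+7 = 30
ES_Data collection = 30; EF_Data collection = 30+14 = 44
Expected project duration μ = 44 days. Critical path: Recruitment → Instrument calibration → Pilot data → Data collection.

Backward pass:
LF_Data collection = 44; LS_Data collection = 44−14 = 30
LF_Pilot data = LS_Data collection = 30; LS_Pilot data = 30−7 = 23
LF_Instrument calibration = LS_Pilot data = 23; LS_Instrument calibration = 23−11 = 12
LF_Recruitment = LS_Instrument calibration = 12; LS_Recruitment = 12−12 = 0
LF_IRB approval = min(LS_Instrument calibration=12, LS_Pilot data=23) = 12; LS_IRB approval = 12−11 = 1
Slack_IRB approval = LS_IRB approval − ES_IRB approval = 1 − 0 = 1

1 days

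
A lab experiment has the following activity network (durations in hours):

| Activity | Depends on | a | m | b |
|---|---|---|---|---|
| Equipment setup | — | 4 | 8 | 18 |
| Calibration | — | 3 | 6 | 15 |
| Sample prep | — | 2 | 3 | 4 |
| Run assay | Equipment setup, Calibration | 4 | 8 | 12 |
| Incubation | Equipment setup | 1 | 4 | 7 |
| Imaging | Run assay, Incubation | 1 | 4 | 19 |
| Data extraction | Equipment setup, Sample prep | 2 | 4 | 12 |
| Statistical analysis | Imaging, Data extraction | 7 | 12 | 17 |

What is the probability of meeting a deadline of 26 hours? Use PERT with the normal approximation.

0.019

te_Equipment setup = (4 + 4·8 + 18)/6 = 54/6 = 9; σ²_Equipment setup = ((18−4)/6)² = 5.444
te_Calibration = (3 + 4·6 + 15)/6 = 42/6 = 7; σ²_Calibration = ((15−3)/6)² = 4.000
te_Sample prep = (2 + 4·3 + 4)/6 = 18/6 = 3; σ²_Sample prep = ((4−2)/6)² = 0.111
te_Run assay = (4 + 4·8 + 12)/6 = 48/6 = 8; σ²_Run assay = ((12−4)/6)² = 1.778
te_Incubation = (1 + 4·4 + 7)/6 = 24/6 = 4; σ²_Incubation = ((7−1)/6)² = 1.000
te_Imaging = (1 + 4·4 + 19)/6 = 36/6 = 6; σ²_Imaging = ((19−1)/6)² = 9.000
te_Data extraction = (2 + 4·4 + 12)/6 = 30/6 = 5; σ²_Data extraction = ((12−2)/6)² = 2.778
te_Statistical analysis = (7 + 4·12 + 17)/6 = 72/6 = 12; σ²_Statistical analysis = ((17−7)/6)² = 2.778

Forward pass:
ES_Equipment setup = 0; EF_Equipment setup = 9
ES_Calibration = 0; EF_Calibration = 7
ES_Sample prep = 0; EF_Sample prep = 3
ES_Run assay = max(EF_Equipment setup=9, EF_Calibration=7) = 9; EF_Run assay = 9+8 = 17
ES_Incubation = 9; EF_Incubation = 9+4 = 13
ES_Imaging = max(EF_Run assay=17, EF_Incubation=13) = 17; EF_Imaging = 17+6 = 23
ES_Data extraction = max(EF_Equipment setup=9, EF_Sample prep=3) = 9; EF_Data extraction = 9+5 = 14
ES_Statistical analysis = max(EF_Imaging=23, EF_Data extraction=14) = 23; EF_Statistical analysis = 23+12 = 35
Expected project duration μ = 35 hours. Critical path: Equipment setup → Run assay → Imaging → Statistical analysis.

Variance along critical path = 5.444 + 1.778 + 9.000 + 2.778 = 19.000; σ = √19.000 = 4.359 hours.
Z = (26 − 35) / 4.359 = -2.065
P(T ≤ 26) = Φ(-2.065) ≈ 0.019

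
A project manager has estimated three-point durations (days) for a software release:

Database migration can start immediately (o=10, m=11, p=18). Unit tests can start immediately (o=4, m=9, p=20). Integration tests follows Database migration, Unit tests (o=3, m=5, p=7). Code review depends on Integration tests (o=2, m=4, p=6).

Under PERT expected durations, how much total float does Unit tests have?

te_Database migration = (10 + 4·11 + 18)/6 = 72/6 = 12
te_Unit tests = (4 + 4·9 + 20)/6 = 60/6 = 10
te_Integration tests = (3 + 4·5 + 7)/6 = 30/6 = 5
te_Code review = (2 + 4·4 + 6)/6 = 24/6 = 4

Forward pass:
ES_Database migration = 0; EF_Database migration = 12
ES_Unit tests = 0; EF_Unit tests = 10
ES_Integration tests = max(EF_Database migration=12, EF_Unit tests=10) = 12; EF_Integration tests = 12+5 = 17
ES_Code review = 17; EF_Code review = 17+4 = 21
Expected project duration μ = 21 days. Critical path: Database migration → Integration tests → Code review.

Backward pass:
LF_Code review = 21; LS_Code review = 21−4 = 17
LF_Integration tests = LS_Code review = 17; LS_Integration tests = 17−5 = 12
LF_Unit tests = LS_Integration tests = 12; LS_Unit tests = 12−10 = 2
LF_Database migration = LS_Integration tests = 12; LS_Database migration = 12−12 = 0
Slack_Unit tests = LS_Unit tests − ES_Unit tests = 2 − 0 = 2

2 days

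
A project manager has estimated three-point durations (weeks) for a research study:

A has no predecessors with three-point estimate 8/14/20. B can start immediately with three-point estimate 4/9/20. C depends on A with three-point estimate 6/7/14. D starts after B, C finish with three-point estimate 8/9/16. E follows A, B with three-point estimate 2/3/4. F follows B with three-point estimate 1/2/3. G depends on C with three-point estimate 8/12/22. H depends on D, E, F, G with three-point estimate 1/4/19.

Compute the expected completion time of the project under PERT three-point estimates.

41 weeks

te_A = (8 + 4·14 + 20)/6 = 84/6 = 14
te_B = (4 + 4·9 + 20)/6 = 60/6 = 10
te_C = (6 + 4·7 + 14)/6 = 48/6 = 8
te_D = (8 + 4·9 + 16)/6 = 60/6 = 10
te_E = (2 + 4·3 + 4)/6 = 18/6 = 3
te_F = (1 + 4·2 + 3)/6 = 12/6 = 2
te_G = (8 + 4·12 + 22)/6 = 78/6 = 13
te_H = (1 + 4·4 + 19)/6 = 36/6 = 6

Forward pass:
ES_A = 0; EF_A = 14
ES_B = 0; EF_B = 10
ES_C = 14; EF_C = 14+8 = 22
ES_D = max(EF_B=10, EF_C=22) = 22; EF_D = 22+10 = 32
ES_E = max(EF_A=14, EF_B=10) = 14; EF_E = 14+3 = 17
ES_F = 10; EF_F = 10+2 = 12
ES_G = 22; EF_G = 22+13 = 35
ES_H = max(EF_D=32, EF_E=17, EF_F=12, EF_G=35) = 35; EF_H = 35+6 = 41
Expected project duration μ = 41 weeks. Critical path: A → C → G → H.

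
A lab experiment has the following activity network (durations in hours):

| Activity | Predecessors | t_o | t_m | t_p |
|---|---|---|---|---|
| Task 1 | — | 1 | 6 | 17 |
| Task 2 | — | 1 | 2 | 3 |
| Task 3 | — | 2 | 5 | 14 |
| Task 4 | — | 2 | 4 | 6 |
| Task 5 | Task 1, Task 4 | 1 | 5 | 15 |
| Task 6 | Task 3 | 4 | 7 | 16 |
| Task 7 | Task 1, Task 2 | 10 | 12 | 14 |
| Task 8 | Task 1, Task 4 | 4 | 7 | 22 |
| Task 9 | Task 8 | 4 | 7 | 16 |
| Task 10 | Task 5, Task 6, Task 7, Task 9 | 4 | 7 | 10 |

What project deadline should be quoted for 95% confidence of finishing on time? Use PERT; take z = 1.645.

te_Task 1 = (1 + 4·6 + 17)/6 = 42/6 = 7; σ²_Task 1 = ((17−1)/6)² = 7.111
te_Task 2 = (1 + 4·2 + 3)/6 = 12/6 = 2; σ²_Task 2 = ((3−1)/6)² = 0.111
te_Task 3 = (2 + 4·5 + 14)/6 = 36/6 = 6; σ²_Task 3 = ((14−2)/6)² = 4.000
te_Task 4 = (2 + 4·4 + 6)/6 = 24/6 = 4; σ²_Task 4 = ((6−2)/6)² = 0.444
te_Task 5 = (1 + 4·5 + 15)/6 = 36/6 = 6; σ²_Task 5 = ((15−1)/6)² = 5.444
te_Task 6 = (4 + 4·7 + 16)/6 = 48/6 = 8; σ²_Task 6 = ((16−4)/6)² = 4.000
te_Task 7 = (10 + 4·12 + 14)/6 = 72/6 = 12; σ²_Task 7 = ((14−10)/6)² = 0.444
te_Task 8 = (4 + 4·7 + 22)/6 = 54/6 = 9; σ²_Task 8 = ((22−4)/6)² = 9.000
te_Task 9 = (4 + 4·7 + 16)/6 = 48/6 = 8; σ²_Task 9 = ((16−4)/6)² = 4.000
te_Task 10 = (4 + 4·7 + 10)/6 = 42/6 = 7; σ²_Task 10 = ((10−4)/6)² = 1.000

Forward pass:
ES_Task 1 = 0; EF_Task 1 = 7
ES_Task 2 = 0; EF_Task 2 = 2
ES_Task 3 = 0; EF_Task 3 = 6
ES_Task 4 = 0; EF_Task 4 = 4
ES_Task 5 = max(EF_Task 1=7, EF_Task 4=4) = 7; EF_Task 5 = 7+6 = 13
ES_Task 6 = 6; EF_Task 6 = 6+8 = 14
ES_Task 7 = max(EF_Task 1=7, EF_Task 2=2) = 7; EF_Task 7 = 7+12 = 19
ES_Task 8 = max(EF_Task 1=7, EF_Task 4=4) = 7; EF_Task 8 = 7+9 = 16
ES_Task 9 = 16; EF_Task 9 = 16+8 = 24
ES_Task 10 = max(EF_Task 5=13, EF_Task 6=14, EF_Task 7=19, EF_Task 9=24) = 24; EF_Task 10 = 24+7 = 31
Expected project duration μ = 31 hours. Critical path: Task 1 → Task 8 → Task 9 → Task 10.

Variance along critical path = 7.111 + 9.000 + 4.000 + 1.000 = 21.111; σ = 4.595 hours.
D = μ + z·σ = 31 + 1.645·4.595 = 38.6 hours

38.6 hours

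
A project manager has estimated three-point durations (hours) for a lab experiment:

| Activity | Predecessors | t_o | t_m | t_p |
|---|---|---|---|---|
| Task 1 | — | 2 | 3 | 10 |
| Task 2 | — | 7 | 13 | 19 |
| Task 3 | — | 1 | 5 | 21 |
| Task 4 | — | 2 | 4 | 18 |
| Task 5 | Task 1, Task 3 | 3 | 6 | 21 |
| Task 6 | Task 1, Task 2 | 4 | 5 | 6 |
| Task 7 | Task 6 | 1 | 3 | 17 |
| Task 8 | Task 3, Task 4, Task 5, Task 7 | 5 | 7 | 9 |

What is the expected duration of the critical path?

30 hours

te_Task 1 = (2 + 4·3 + 10)/6 = 24/6 = 4
te_Task 2 = (7 + 4·13 + 19)/6 = 78/6 = 13
te_Task 3 = (1 + 4·5 + 21)/6 = 42/6 = 7
te_Task 4 = (2 + 4·4 + 18)/6 = 36/6 = 6
te_Task 5 = (3 + 4·6 + 21)/6 = 48/6 = 8
te_Task 6 = (4 + 4·5 + 6)/6 = 30/6 = 5
te_Task 7 = (1 + 4·3 + 17)/6 = 30/6 = 5
te_Task 8 = (5 + 4·7 + 9)/6 = 42/6 = 7

Forward pass:
ES_Task 1 = 0; EF_Task 1 = 4
ES_Task 2 = 0; EF_Task 2 = 13
ES_Task 3 = 0; EF_Task 3 = 7
ES_Task 4 = 0; EF_Task 4 = 6
ES_Task 5 = max(EF_Task 1=4, EF_Task 3=7) = 7; EF_Task 5 = 7+8 = 15
ES_Task 6 = max(EF_Task 1=4, EF_Task 2=13) = 13; EF_Task 6 = 13+5 = 18
ES_Task 7 = 18; EF_Task 7 = 18+5 = 23
ES_Task 8 = max(EF_Task 3=7, EF_Task 4=6, EF_Task 5=15, EF_Task 7=23) = 23; EF_Task 8 = 23+7 = 30
Expected project duration μ = 30 hours. Critical path: Task 2 → Task 6 → Task 7 → Task 8.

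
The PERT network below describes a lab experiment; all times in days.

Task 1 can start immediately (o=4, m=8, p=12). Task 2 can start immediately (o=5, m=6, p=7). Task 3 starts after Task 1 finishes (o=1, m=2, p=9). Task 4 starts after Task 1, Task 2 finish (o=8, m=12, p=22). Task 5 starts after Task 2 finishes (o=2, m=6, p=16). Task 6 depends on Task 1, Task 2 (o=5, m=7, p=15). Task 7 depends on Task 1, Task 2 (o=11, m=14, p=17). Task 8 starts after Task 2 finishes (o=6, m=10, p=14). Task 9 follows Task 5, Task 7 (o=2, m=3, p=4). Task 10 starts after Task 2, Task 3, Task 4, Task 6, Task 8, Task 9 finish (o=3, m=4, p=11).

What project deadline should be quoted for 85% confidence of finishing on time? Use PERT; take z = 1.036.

te_Task 1 = (4 + 4·8 + 12)/6 = 48/6 = 8; σ²_Task 1 = ((12−4)/6)² = 1.778
te_Task 2 = (5 + 4·6 + 7)/6 = 36/6 = 6; σ²_Task 2 = ((7−5)/6)² = 0.111
te_Task 3 = (1 + 4·2 + 9)/6 = 18/6 = 3; σ²_Task 3 = ((9−1)/6)² = 1.778
te_Task 4 = (8 + 4·12 + 22)/6 = 78/6 = 13; σ²_Task 4 = ((22−8)/6)² = 5.444
te_Task 5 = (2 + 4·6 + 16)/6 = 42/6 = 7; σ²_Task 5 = ((16−2)/6)² = 5.444
te_Task 6 = (5 + 4·7 + 15)/6 = 48/6 = 8; σ²_Task 6 = ((15−5)/6)² = 2.778
te_Task 7 = (11 + 4·14 + 17)/6 = 84/6 = 14; σ²_Task 7 = ((17−11)/6)² = 1.000
te_Task 8 = (6 + 4·10 + 14)/6 = 60/6 = 10; σ²_Task 8 = ((14−6)/6)² = 1.778
te_Task 9 = (2 + 4·3 + 4)/6 = 18/6 = 3; σ²_Task 9 = ((4−2)/6)² = 0.111
te_Task 10 = (3 + 4·4 + 11)/6 = 30/6 = 5; σ²_Task 10 = ((11−3)/6)² = 1.778

Forward pass:
ES_Task 1 = 0; EF_Task 1 = 8
ES_Task 2 = 0; EF_Task 2 = 6
ES_Task 3 = 8; EF_Task 3 = 8+3 = 11
ES_Task 4 = max(EF_Task 1=8, EF_Task 2=6) = 8; EF_Task 4 = 8+13 = 21
ES_Task 5 = 6; EF_Task 5 = 6+7 = 13
ES_Task 6 = max(EF_Task 1=8, EF_Task 2=6) = 8; EF_Task 6 = 8+8 = 16
ES_Task 7 = max(EF_Task 1=8, EF_Task 2=6) = 8; EF_Task 7 = 8+14 = 22
ES_Task 8 = 6; EF_Task 8 = 6+10 = 16
ES_Task 9 = max(EF_Task 5=13, EF_Task 7=22) = 22; EF_Task 9 = 22+3 = 25
ES_Task 10 = max(EF_Task 2=6, EF_Task 3=11, EF_Task 4=21, EF_Task 6=16, EF_Task 8=16, EF_Task 9=25) = 25; EF_Task 10 = 25+5 = 30
Expected project duration μ = 30 days. Critical path: Task 1 → Task 7 → Task 9 → Task 10.

Variance along critical path = 1.778 + 1.000 + 0.111 + 1.778 = 4.667; σ = 2.160 days.
D = μ + z·σ = 30 + 1.036·2.160 = 32.2 days

32.2 days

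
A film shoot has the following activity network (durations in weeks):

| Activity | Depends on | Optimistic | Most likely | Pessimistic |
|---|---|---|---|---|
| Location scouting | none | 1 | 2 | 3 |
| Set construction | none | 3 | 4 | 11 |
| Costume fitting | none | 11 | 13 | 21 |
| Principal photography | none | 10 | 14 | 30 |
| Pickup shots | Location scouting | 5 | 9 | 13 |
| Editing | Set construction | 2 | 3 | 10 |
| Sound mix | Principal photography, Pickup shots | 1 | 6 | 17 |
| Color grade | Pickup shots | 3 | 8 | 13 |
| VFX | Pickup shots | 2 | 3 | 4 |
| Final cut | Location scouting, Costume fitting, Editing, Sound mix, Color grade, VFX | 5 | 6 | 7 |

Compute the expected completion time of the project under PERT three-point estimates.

29 weeks

te_Location scouting = (1 + 4·2 + 3)/6 = 12/6 = 2
te_Set construction = (3 + 4·4 + 11)/6 = 30/6 = 5
te_Costume fitting = (11 + 4·13 + 21)/6 = 84/6 = 14
te_Principal photography = (10 + 4·14 + 30)/6 = 96/6 = 16
te_Pickup shots = (5 + 4·9 + 13)/6 = 54/6 = 9
te_Editing = (2 + 4·3 + 10)/6 = 24/6 = 4
te_Sound mix = (1 + 4·6 + 17)/6 = 42/6 = 7
te_Color grade = (3 + 4·8 + 13)/6 = 48/6 = 8
te_VFX = (2 + 4·3 + 4)/6 = 18/6 = 3
te_Final cut = (5 + 4·6 + 7)/6 = 36/6 = 6

Forward pass:
ES_Location scouting = 0; EF_Location scouting = 2
ES_Set construction = 0; EF_Set construction = 5
ES_Costume fitting = 0; EF_Costume fitting = 14
ES_Principal photography = 0; EF_Principal photography = 16
ES_Pickup shots = 2; EF_Pickup shots = 2+9 = 11
ES_Editing = 5; EF_Editing = 5+4 = 9
ES_Sound mix = max(EF_Principal photography=16, EF_Pickup shots=11) = 16; EF_Sound mix = 16+7 = 23
ES_Color grade = 11; EF_Color grade = 11+8 = 19
ES_VFX = 11; EF_VFX = 11+3 = 14
ES_Final cut = max(EF_Location scouting=2, EF_Costume fitting=14, EF_Editing=9, EF_Sound mix=23, EF_Color grade=19, EF_VFX=14) = 23; EF_Final cut = 23+6 = 29
Expected project duration μ = 29 weeks. Critical path: Principal photography → Sound mix → Final cut.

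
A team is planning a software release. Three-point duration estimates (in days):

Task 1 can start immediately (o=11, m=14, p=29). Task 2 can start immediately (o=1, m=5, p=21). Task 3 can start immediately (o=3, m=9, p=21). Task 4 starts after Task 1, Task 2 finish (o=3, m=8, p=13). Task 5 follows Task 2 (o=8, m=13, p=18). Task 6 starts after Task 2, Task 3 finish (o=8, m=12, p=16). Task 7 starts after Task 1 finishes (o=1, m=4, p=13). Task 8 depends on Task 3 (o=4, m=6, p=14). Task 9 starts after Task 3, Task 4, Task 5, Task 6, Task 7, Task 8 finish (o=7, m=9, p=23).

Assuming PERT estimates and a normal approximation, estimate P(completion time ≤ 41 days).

te_Task 1 = (11 + 4·14 + 29)/6 = 96/6 = 16; σ²_Task 1 = ((29−11)/6)² = 9.000
te_Task 2 = (1 + 4·5 + 21)/6 = 42/6 = 7; σ²_Task 2 = ((21−1)/6)² = 11.111
te_Task 3 = (3 + 4·9 + 21)/6 = 60/6 = 10; σ²_Task 3 = ((21−3)/6)² = 9.000
te_Task 4 = (3 + 4·8 + 13)/6 = 48/6 = 8; σ²_Task 4 = ((13−3)/6)² = 2.778
te_Task 5 = (8 + 4·13 + 18)/6 = 78/6 = 13; σ²_Task 5 = ((18−8)/6)² = 2.778
te_Task 6 = (8 + 4·12 + 16)/6 = 72/6 = 12; σ²_Task 6 = ((16−8)/6)² = 1.778
te_Task 7 = (1 + 4·4 + 13)/6 = 30/6 = 5; σ²_Task 7 = ((13−1)/6)² = 4.000
te_Task 8 = (4 + 4·6 + 14)/6 = 42/6 = 7; σ²_Task 8 = ((14−4)/6)² = 2.778
te_Task 9 = (7 + 4·9 + 23)/6 = 66/6 = 11; σ²_Task 9 = ((23−7)/6)² = 7.111

Forward pass:
ES_Task 1 = 0; EF_Task 1 = 16
ES_Task 2 = 0; EF_Task 2 = 7
ES_Task 3 = 0; EF_Task 3 = 10
ES_Task 4 = max(EF_Task 1=16, EF_Task 2=7) = 16; EF_Task 4 = 16+8 = 24
ES_Task 5 = 7; EF_Task 5 = 7+13 = 20
ES_Task 6 = max(EF_Task 2=7, EF_Task 3=10) = 10; EF_Task 6 = 10+12 = 22
ES_Task 7 = 16; EF_Task 7 = 16+5 = 21
ES_Task 8 = 10; EF_Task 8 = 10+7 = 17
ES_Task 9 = max(EF_Task 3=10, EF_Task 4=24, EF_Task 5=20, EF_Task 6=22, EF_Task 7=21, EF_Task 8=17) = 24; EF_Task 9 = 24+11 = 35
Expected project duration μ = 35 days. Critical path: Task 1 → Task 4 → Task 9.

Variance along critical path = 9.000 + 2.778 + 7.111 = 18.889; σ = √18.889 = 4.346 days.
Z = (41 − 35) / 4.346 = 1.381
P(T ≤ 41) = Φ(1.381) ≈ 0.916

0.916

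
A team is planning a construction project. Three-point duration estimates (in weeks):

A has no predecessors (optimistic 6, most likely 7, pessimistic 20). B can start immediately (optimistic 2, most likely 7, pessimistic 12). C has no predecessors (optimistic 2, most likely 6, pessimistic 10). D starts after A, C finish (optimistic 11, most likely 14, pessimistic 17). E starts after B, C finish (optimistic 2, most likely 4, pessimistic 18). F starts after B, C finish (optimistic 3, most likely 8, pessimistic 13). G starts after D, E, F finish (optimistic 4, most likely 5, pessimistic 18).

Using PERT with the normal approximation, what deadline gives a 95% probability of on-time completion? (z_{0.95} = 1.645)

35.7 weeks

te_A = (6 + 4·7 + 20)/6 = 54/6 = 9; σ²_A = ((20−6)/6)² = 5.444
te_B = (2 + 4·7 + 12)/6 = 42/6 = 7; σ²_B = ((12−2)/6)² = 2.778
te_C = (2 + 4·6 + 10)/6 = 36/6 = 6; σ²_C = ((10−2)/6)² = 1.778
te_D = (11 + 4·14 + 17)/6 = 84/6 = 14; σ²_D = ((17−11)/6)² = 1.000
te_E = (2 + 4·4 + 18)/6 = 36/6 = 6; σ²_E = ((18−2)/6)² = 7.111
te_F = (3 + 4·8 + 13)/6 = 48/6 = 8; σ²_F = ((13−3)/6)² = 2.778
te_G = (4 + 4·5 + 18)/6 = 42/6 = 7; σ²_G = ((18−4)/6)² = 5.444

Forward pass:
ES_A = 0; EF_A = 9
ES_B = 0; EF_B = 7
ES_C = 0; EF_C = 6
ES_D = max(EF_A=9, EF_C=6) = 9; EF_D = 9+14 = 23
ES_E = max(EF_B=7, EF_C=6) = 7; EF_E = 7+6 = 13
ES_F = max(EF_B=7, EF_C=6) = 7; EF_F = 7+8 = 15
ES_G = max(EF_D=23, EF_E=13, EF_F=15) = 23; EF_G = 23+7 = 30
Expected project duration μ = 30 weeks. Critical path: A → D → G.

Variance along critical path = 5.444 + 1.000 + 5.444 = 11.889; σ = 3.448 weeks.
D = μ + z·σ = 30 + 1.645·3.448 = 35.7 weeks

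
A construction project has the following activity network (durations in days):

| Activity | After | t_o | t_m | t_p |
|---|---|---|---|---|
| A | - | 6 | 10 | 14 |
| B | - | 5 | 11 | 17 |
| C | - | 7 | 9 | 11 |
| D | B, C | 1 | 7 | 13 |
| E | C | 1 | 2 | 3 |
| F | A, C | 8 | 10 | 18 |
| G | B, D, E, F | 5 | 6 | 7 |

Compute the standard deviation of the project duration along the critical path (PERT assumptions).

te_A = (6 + 4·10 + 14)/6 = 60/6 = 10; σ²_A = ((14−6)/6)² = 1.778
te_B = (5 + 4·11 + 17)/6 = 66/6 = 11; σ²_B = ((17−5)/6)² = 4.000
te_C = (7 + 4·9 + 11)/6 = 54/6 = 9; σ²_C = ((11−7)/6)² = 0.444
te_D = (1 + 4·7 + 13)/6 = 42/6 = 7; σ²_D = ((13−1)/6)² = 4.000
te_E = (1 + 4·2 + 3)/6 = 12/6 = 2; σ²_E = ((3−1)/6)² = 0.111
te_F = (8 + 4·10 + 18)/6 = 66/6 = 11; σ²_F = ((18−8)/6)² = 2.778
te_G = (5 + 4·6 + 7)/6 = 36/6 = 6; σ²_G = ((7−5)/6)² = 0.111

Forward pass:
ES_A = 0; EF_A = 10
ES_B = 0; EF_B = 11
ES_C = 0; EF_C = 9
ES_D = max(EF_B=11, EF_C=9) = 11; EF_D = 11+7 = 18
ES_E = 9; EF_E = 9+2 = 11
ES_F = max(EF_A=10, EF_C=9) = 10; EF_F = 10+11 = 21
ES_G = max(EF_B=11, EF_D=18, EF_E=11, EF_F=21) = 21; EF_G = 21+6 = 27
Expected project duration μ = 27 days. Critical path: A → F → G.

Variance along critical path = 1.778 + 2.778 + 0.111 = 4.667
σ = √4.667 = 2.160 days

2.16 days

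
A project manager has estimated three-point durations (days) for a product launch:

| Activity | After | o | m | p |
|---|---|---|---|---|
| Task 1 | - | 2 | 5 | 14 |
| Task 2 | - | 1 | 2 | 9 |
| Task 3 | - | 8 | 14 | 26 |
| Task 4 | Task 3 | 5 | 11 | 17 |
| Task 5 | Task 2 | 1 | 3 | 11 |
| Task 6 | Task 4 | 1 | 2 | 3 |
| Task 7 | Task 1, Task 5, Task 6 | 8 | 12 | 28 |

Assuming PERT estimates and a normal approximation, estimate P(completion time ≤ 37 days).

te_Task 1 = (2 + 4·5 + 14)/6 = 36/6 = 6; σ²_Task 1 = ((14−2)/6)² = 4.000
te_Task 2 = (1 + 4·2 + 9)/6 = 18/6 = 3; σ²_Task 2 = ((9−1)/6)² = 1.778
te_Task 3 = (8 + 4·14 + 26)/6 = 90/6 = 15; σ²_Task 3 = ((26−8)/6)² = 9.000
te_Task 4 = (5 + 4·11 + 17)/6 = 66/6 = 11; σ²_Task 4 = ((17−5)/6)² = 4.000
te_Task 5 = (1 + 4·3 + 11)/6 = 24/6 = 4; σ²_Task 5 = ((11−1)/6)² = 2.778
te_Task 6 = (1 + 4·2 + 3)/6 = 12/6 = 2; σ²_Task 6 = ((3−1)/6)² = 0.111
te_Task 7 = (8 + 4·12 + 28)/6 = 84/6 = 14; σ²_Task 7 = ((28−8)/6)² = 11.111

Forward pass:
ES_Task 1 = 0; EF_Task 1 = 6
ES_Task 2 = 0; EF_Task 2 = 3
ES_Task 3 = 0; EF_Task 3 = 15
ES_Task 4 = 15; EF_Task 4 = 15+11 = 26
ES_Task 5 = 3; EF_Task 5 = 3+4 = 7
ES_Task 6 = 26; EF_Task 6 = 26+2 = 28
ES_Task 7 = max(EF_Task 1=6, EF_Task 5=7, EF_Task 6=28) = 28; EF_Task 7 = 28+14 = 42
Expected project duration μ = 42 days. Critical path: Task 3 → Task 4 → Task 6 → Task 7.

Variance along critical path = 9.000 + 4.000 + 0.111 + 11.111 = 24.222; σ = √24.222 = 4.922 days.
Z = (37 − 42) / 4.922 = -1.016
P(T ≤ 37) = Φ(-1.016) ≈ 0.155

0.155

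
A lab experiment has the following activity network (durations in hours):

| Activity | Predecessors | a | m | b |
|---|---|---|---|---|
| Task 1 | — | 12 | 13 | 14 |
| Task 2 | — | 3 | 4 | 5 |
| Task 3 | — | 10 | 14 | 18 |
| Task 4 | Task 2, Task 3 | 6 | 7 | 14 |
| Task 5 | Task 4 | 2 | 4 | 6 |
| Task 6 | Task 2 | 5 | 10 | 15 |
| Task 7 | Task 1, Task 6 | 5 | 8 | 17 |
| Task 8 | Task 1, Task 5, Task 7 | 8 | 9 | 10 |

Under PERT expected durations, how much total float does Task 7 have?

te_Task 1 = (12 + 4·13 + 14)/6 = 78/6 = 13
te_Task 2 = (3 + 4·4 + 5)/6 = 24/6 = 4
te_Task 3 = (10 + 4·14 + 18)/6 = 84/6 = 14
te_Task 4 = (6 + 4·7 + 14)/6 = 48/6 = 8
te_Task 5 = (2 + 4·4 + 6)/6 = 24/6 = 4
te_Task 6 = (5 + 4·10 + 15)/6 = 60/6 = 10
te_Task 7 = (5 + 4·8 + 17)/6 = 54/6 = 9
te_Task 8 = (8 + 4·9 + 10)/6 = 54/6 = 9

Forward pass:
ES_Task 1 = 0; EF_Task 1 = 13
ES_Task 2 = 0; EF_Task 2 = 4
ES_Task 3 = 0; EF_Task 3 = 14
ES_Task 4 = max(EF_Task 2=4, EF_Task 3=14) = 14; EF_Task 4 = 14+8 = 22
ES_Task 5 = 22; EF_Task 5 = 22+4 = 26
ES_Task 6 = 4; EF_Task 6 = 4+10 = 14
ES_Task 7 = max(EF_Task 1=13, EF_Task 6=14) = 14; EF_Task 7 = 14+9 = 23
ES_Task 8 = max(EF_Task 1=13, EF_Task 5=26, EF_Task 7=23) = 26; EF_Task 8 = 26+9 = 35
Expected project duration μ = 35 hours. Critical path: Task 3 → Task 4 → Task 5 → Task 8.

Backward pass:
LF_Task 8 = 35; LS_Task 8 = 35−9 = 26
LF_Task 7 = LS_Task 8 = 26; LS_Task 7 = 26−9 = 17
LF_Task 6 = LS_Task 7 = 17; LS_Task 6 = 17−10 = 7
LF_Task 5 = LS_Task 8 = 26; LS_Task 5 = 26−4 = 22
LF_Task 4 = LS_Task 5 = 22; LS_Task 4 = 22−8 = 14
LF_Task 3 = LS_Task 4 = 14; LS_Task 3 = 14−14 = 0
LF_Task 2 = min(LS_Task 4=14, LS_Task 6=7) = 7; LS_Task 2 = 7−4 = 3
LF_Task 1 = min(LS_Task 7=17, LS_Task 8=26) = 17; LS_Task 1 = 17−13 = 4
Slack_Task 7 = LS_Task 7 − ES_Task 7 = 17 − 14 = 3

3 hours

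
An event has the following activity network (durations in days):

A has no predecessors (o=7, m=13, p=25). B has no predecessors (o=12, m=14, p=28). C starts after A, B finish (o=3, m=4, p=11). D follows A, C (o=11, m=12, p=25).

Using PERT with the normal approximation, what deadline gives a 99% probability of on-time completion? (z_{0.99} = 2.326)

43.8 days

te_A = (7 + 4·13 + 25)/6 = 84/6 = 14; σ²_A = ((25−7)/6)² = 9.000
te_B = (12 + 4·14 + 28)/6 = 96/6 = 16; σ²_B = ((28−12)/6)² = 7.111
te_C = (3 + 4·4 + 11)/6 = 30/6 = 5; σ²_C = ((11−3)/6)² = 1.778
te_D = (11 + 4·12 + 25)/6 = 84/6 = 14; σ²_D = ((25−11)/6)² = 5.444

Forward pass:
ES_A = 0; EF_A = 14
ES_B = 0; EF_B = 16
ES_C = max(EF_A=14, EF_B=16) = 16; EF_C = 16+5 = 21
ES_D = max(EF_A=14, EF_C=21) = 21; EF_D = 21+14 = 35
Expected project duration μ = 35 days. Critical path: B → C → D.

Variance along critical path = 7.111 + 1.778 + 5.444 = 14.333; σ = 3.786 days.
D = μ + z·σ = 35 + 2.326·3.786 = 43.8 days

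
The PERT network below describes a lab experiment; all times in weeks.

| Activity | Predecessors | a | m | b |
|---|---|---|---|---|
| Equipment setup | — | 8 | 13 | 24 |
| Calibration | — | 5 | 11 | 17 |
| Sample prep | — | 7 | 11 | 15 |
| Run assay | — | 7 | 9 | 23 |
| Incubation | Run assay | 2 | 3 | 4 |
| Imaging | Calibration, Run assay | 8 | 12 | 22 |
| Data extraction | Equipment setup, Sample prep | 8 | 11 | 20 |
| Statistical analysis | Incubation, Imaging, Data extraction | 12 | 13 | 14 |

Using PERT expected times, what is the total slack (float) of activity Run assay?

2 weeks

te_Equipment setup = (8 + 4·13 + 24)/6 = 84/6 = 14
te_Calibration = (5 + 4·11 + 17)/6 = 66/6 = 11
te_Sample prep = (7 + 4·11 + 15)/6 = 66/6 = 11
te_Run assay = (7 + 4·9 + 23)/6 = 66/6 = 11
te_Incubation = (2 + 4·3 + 4)/6 = 18/6 = 3
te_Imaging = (8 + 4·12 + 22)/6 = 78/6 = 13
te_Data extraction = (8 + 4·11 + 20)/6 = 72/6 = 12
te_Statistical analysis = (12 + 4·13 + 14)/6 = 78/6 = 13

Forward pass:
ES_Equipment setup = 0; EF_Equipment setup = 14
ES_Calibration = 0; EF_Calibration = 11
ES_Sample prep = 0; EF_Sample prep = 11
ES_Run assay = 0; EF_Run assay = 11
ES_Incubation = 11; EF_Incubation = 11+3 = 14
ES_Imaging = max(EF_Calibration=11, EF_Run assay=11) = 11; EF_Imaging = 11+13 = 24
ES_Data extraction = max(EF_Equipment setup=14, EF_Sample prep=11) = 14; EF_Data extraction = 14+12 = 26
ES_Statistical analysis = max(EF_Incubation=14, EF_Imaging=24, EF_Data extraction=26) = 26; EF_Statistical analysis = 26+13 = 39
Expected project duration μ = 39 weeks. Critical path: Equipment setup → Data extraction → Statistical analysis.

Backward pass:
LF_Statistical analysis = 39; LS_Statistical analysis = 39−13 = 26
LF_Data extraction = LS_Statistical analysis = 26; LS_Data extraction = 26−12 = 14
LF_Imaging = LS_Statistical analysis = 26; LS_Imaging = 26−13 = 13
LF_Incubation = LS_Statistical analysis = 26; LS_Incubation = 26−3 = 23
LF_Run assay = min(LS_Incubation=23, LS_Imaging=13) = 13; LS_Run assay = 13−11 = 2
LF_Sample prep = LS_Data extraction = 14; LS_Sample prep = 14−11 = 3
LF_Calibration = LS_Imaging = 13; LS_Calibration = 13−11 = 2
LF_Equipment setup = LS_Data extraction = 14; LS_Equipment setup = 14−14 = 0
Slack_Run assay = LS_Run assay − ES_Run assay = 2 − 0 = 2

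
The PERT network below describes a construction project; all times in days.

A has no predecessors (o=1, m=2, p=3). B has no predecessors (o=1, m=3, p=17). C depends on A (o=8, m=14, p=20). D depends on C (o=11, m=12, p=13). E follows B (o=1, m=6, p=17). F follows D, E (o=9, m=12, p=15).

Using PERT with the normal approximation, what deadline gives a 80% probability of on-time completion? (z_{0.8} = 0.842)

41.9 days

te_A = (1 + 4·2 + 3)/6 = 12/6 = 2; σ²_A = ((3−1)/6)² = 0.111
te_B = (1 + 4·3 + 17)/6 = 30/6 = 5; σ²_B = ((17−1)/6)² = 7.111
te_C = (8 + 4·14 + 20)/6 = 84/6 = 14; σ²_C = ((20−8)/6)² = 4.000
te_D = (11 + 4·12 + 13)/6 = 72/6 = 12; σ²_D = ((13−11)/6)² = 0.111
te_E = (1 + 4·6 + 17)/6 = 42/6 = 7; σ²_E = ((17−1)/6)² = 7.111
te_F = (9 + 4·12 + 15)/6 = 72/6 = 12; σ²_F = ((15−9)/6)² = 1.000

Forward pass:
ES_A = 0; EF_A = 2
ES_B = 0; EF_B = 5
ES_C = 2; EF_C = 2+14 = 16
ES_D = 16; EF_D = 16+12 = 28
ES_E = 5; EF_E = 5+7 = 12
ES_F = max(EF_D=28, EF_E=12) = 28; EF_F = 28+12 = 40
Expected project duration μ = 40 days. Critical path: A → C → D → F.

Variance along critical path = 0.111 + 4.000 + 0.111 + 1.000 = 5.222; σ = 2.285 days.
D = μ + z·σ = 40 + 0.842·2.285 = 41.9 days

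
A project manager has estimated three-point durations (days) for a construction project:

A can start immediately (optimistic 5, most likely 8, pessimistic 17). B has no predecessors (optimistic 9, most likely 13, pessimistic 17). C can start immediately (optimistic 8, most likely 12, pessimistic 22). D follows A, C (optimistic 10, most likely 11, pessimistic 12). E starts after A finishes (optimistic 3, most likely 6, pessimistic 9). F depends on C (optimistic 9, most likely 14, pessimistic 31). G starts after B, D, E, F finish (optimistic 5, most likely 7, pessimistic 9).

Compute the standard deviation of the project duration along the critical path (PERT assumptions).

4.40 days

te_A = (5 + 4·8 + 17)/6 = 54/6 = 9; σ²_A = ((17−5)/6)² = 4.000
te_B = (9 + 4·13 + 17)/6 = 78/6 = 13; σ²_B = ((17−9)/6)² = 1.778
te_C = (8 + 4·12 + 22)/6 = 78/6 = 13; σ²_C = ((22−8)/6)² = 5.444
te_D = (10 + 4·11 + 12)/6 = 66/6 = 11; σ²_D = ((12−10)/6)² = 0.111
te_E = (3 + 4·6 + 9)/6 = 36/6 = 6; σ²_E = ((9−3)/6)² = 1.000
te_F = (9 + 4·14 + 31)/6 = 96/6 = 16; σ²_F = ((31−9)/6)² = 13.444
te_G = (5 + 4·7 + 9)/6 = 42/6 = 7; σ²_G = ((9−5)/6)² = 0.444

Forward pass:
ES_A = 0; EF_A = 9
ES_B = 0; EF_B = 13
ES_C = 0; EF_C = 13
ES_D = max(EF_A=9, EF_C=13) = 13; EF_D = 13+11 = 24
ES_E = 9; EF_E = 9+6 = 15
ES_F = 13; EF_F = 13+16 = 29
ES_G = max(EF_B=13, EF_D=24, EF_E=15, EF_F=29) = 29; EF_G = 29+7 = 36
Expected project duration μ = 36 days. Critical path: C → F → G.

Variance along critical path = 5.444 + 13.444 + 0.444 = 19.333
σ = √19.333 = 4.397 days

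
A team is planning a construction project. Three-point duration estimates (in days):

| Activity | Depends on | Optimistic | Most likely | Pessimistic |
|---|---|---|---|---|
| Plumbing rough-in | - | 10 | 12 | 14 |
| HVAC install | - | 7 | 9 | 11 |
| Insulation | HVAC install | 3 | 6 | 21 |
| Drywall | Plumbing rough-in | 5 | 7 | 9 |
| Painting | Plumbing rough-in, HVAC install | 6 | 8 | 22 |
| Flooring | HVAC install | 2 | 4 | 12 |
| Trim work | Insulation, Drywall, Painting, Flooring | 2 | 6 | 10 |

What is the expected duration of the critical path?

28 days

te_Plumbing rough-in = (10 + 4·12 + 14)/6 = 72/6 = 12
te_HVAC install = (7 + 4·9 + 11)/6 = 54/6 = 9
te_Insulation = (3 + 4·6 + 21)/6 = 48/6 = 8
te_Drywall = (5 + 4·7 + 9)/6 = 42/6 = 7
te_Painting = (6 + 4·8 + 22)/6 = 60/6 = 10
te_Flooring = (2 + 4·4 + 12)/6 = 30/6 = 5
te_Trim work = (2 + 4·6 + 10)/6 = 36/6 = 6

Forward pass:
ES_Plumbing rough-in = 0; EF_Plumbing rough-in = 12
ES_HVAC install = 0; EF_HVAC install = 9
ES_Insulation = 9; EF_Insulation = 9+8 = 17
ES_Drywall = 12; EF_Drywall = 12+7 = 19
ES_Painting = max(EF_Plumbing rough-in=12, EF_HVAC install=9) = 12; EF_Painting = 12+10 = 22
ES_Flooring = 9; EF_Flooring = 9+5 = 14
ES_Trim work = max(EF_Insulation=17, EF_Drywall=19, EF_Painting=22, EF_Flooring=14) = 22; EF_Trim work = 22+6 = 28
Expected project duration μ = 28 days. Critical path: Plumbing rough-in → Painting → Trim work.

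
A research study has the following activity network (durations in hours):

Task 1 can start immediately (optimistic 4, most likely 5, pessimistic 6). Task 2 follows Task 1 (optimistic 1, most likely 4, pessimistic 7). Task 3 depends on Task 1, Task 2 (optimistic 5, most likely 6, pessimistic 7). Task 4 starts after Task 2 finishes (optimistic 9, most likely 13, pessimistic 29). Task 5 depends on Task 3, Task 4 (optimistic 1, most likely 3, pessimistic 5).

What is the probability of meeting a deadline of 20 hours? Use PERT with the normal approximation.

0.025

te_Task 1 = (4 + 4·5 + 6)/6 = 30/6 = 5; σ²_Task 1 = ((6−4)/6)² = 0.111
te_Task 2 = (1 + 4·4 + 7)/6 = 24/6 = 4; σ²_Task 2 = ((7−1)/6)² = 1.000
te_Task 3 = (5 + 4·6 + 7)/6 = 36/6 = 6; σ²_Task 3 = ((7−5)/6)² = 0.111
te_Task 4 = (9 + 4·13 + 29)/6 = 90/6 = 15; σ²_Task 4 = ((29−9)/6)² = 11.111
te_Task 5 = (1 + 4·3 + 5)/6 = 18/6 = 3; σ²_Task 5 = ((5−1)/6)² = 0.444

Forward pass:
ES_Task 1 = 0; EF_Task 1 = 5
ES_Task 2 = 5; EF_Task 2 = 5+4 = 9
ES_Task 3 = max(EF_Task 1=5, EF_Task 2=9) = 9; EF_Task 3 = 9+6 = 15
ES_Task 4 = 9; EF_Task 4 = 9+15 = 24
ES_Task 5 = max(EF_Task 3=15, EF_Task 4=24) = 24; EF_Task 5 = 24+3 = 27
Expected project duration μ = 27 hours. Critical path: Task 1 → Task 2 → Task 4 → Task 5.

Variance along critical path = 0.111 + 1.000 + 11.111 + 0.444 = 12.667; σ = √12.667 = 3.559 hours.
Z = (20 − 27) / 3.559 = -1.967
P(T ≤ 20) = Φ(-1.967) ≈ 0.025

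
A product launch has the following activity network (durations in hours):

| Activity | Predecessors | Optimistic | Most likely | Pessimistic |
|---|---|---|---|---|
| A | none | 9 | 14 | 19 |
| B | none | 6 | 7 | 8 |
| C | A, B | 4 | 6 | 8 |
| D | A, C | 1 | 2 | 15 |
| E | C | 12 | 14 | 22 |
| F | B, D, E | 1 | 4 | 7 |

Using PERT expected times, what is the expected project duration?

te_A = (9 + 4·14 + 19)/6 = 84/6 = 14
te_B = (6 + 4·7 + 8)/6 = 42/6 = 7
te_C = (4 + 4·6 + 8)/6 = 36/6 = 6
te_D = (1 + 4·2 + 15)/6 = 24/6 = 4
te_E = (12 + 4·14 + 22)/6 = 90/6 = 15
te_F = (1 + 4·4 + 7)/6 = 24/6 = 4

Forward pass:
ES_A = 0; EF_A = 14
ES_B = 0; EF_B = 7
ES_C = max(EF_A=14, EF_B=7) = 14; EF_C = 14+6 = 20
ES_D = max(EF_A=14, EF_C=20) = 20; EF_D = 20+4 = 24
ES_E = 20; EF_E = 20+15 = 35
ES_F = max(EF_B=7, EF_D=24, EF_E=35) = 35; EF_F = 35+4 = 39
Expected project duration μ = 39 hours. Critical path: A → C → E → F.

39 hours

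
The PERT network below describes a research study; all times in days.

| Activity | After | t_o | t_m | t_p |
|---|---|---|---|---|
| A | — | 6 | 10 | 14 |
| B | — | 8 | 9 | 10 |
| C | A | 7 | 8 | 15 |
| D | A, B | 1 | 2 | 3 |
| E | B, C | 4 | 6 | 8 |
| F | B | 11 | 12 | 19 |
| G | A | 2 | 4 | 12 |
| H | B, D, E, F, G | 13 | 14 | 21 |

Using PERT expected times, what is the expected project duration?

40 days

te_A = (6 + 4·10 + 14)/6 = 60/6 = 10
te_B = (8 + 4·9 + 10)/6 = 54/6 = 9
te_C = (7 + 4·8 + 15)/6 = 54/6 = 9
te_D = (1 + 4·2 + 3)/6 = 12/6 = 2
te_E = (4 + 4·6 + 8)/6 = 36/6 = 6
te_F = (11 + 4·12 + 19)/6 = 78/6 = 13
te_G = (2 + 4·4 + 12)/6 = 30/6 = 5
te_H = (13 + 4·14 + 21)/6 = 90/6 = 15

Forward pass:
ES_A = 0; EF_A = 10
ES_B = 0; EF_B = 9
ES_C = 10; EF_C = 10+9 = 19
ES_D = max(EF_A=10, EF_B=9) = 10; EF_D = 10+2 = 12
ES_E = max(EF_B=9, EF_C=19) = 19; EF_E = 19+6 = 25
ES_F = 9; EF_F = 9+13 = 22
ES_G = 10; EF_G = 10+5 = 15
ES_H = max(EF_B=9, EF_D=12, EF_E=25, EF_F=22, EF_G=15) = 25; EF_H = 25+15 = 40
Expected project duration μ = 40 days. Critical path: A → C → E → H.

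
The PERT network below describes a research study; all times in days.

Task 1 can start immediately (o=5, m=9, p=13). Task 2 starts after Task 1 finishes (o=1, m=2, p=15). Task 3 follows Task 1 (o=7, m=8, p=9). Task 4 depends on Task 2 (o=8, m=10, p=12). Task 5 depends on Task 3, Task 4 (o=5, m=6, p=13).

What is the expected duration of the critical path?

30 days

te_Task 1 = (5 + 4·9 + 13)/6 = 54/6 = 9
te_Task 2 = (1 + 4·2 + 15)/6 = 24/6 = 4
te_Task 3 = (7 + 4·8 + 9)/6 = 48/6 = 8
te_Task 4 = (8 + 4·10 + 12)/6 = 60/6 = 10
te_Task 5 = (5 + 4·6 + 13)/6 = 42/6 = 7

Forward pass:
ES_Task 1 = 0; EF_Task 1 = 9
ES_Task 2 = 9; EF_Task 2 = 9+4 = 13
ES_Task 3 = 9; EF_Task 3 = 9+8 = 17
ES_Task 4 = 13; EF_Task 4 = 13+10 = 23
ES_Task 5 = max(EF_Task 3=17, EF_Task 4=23) = 23; EF_Task 5 = 23+7 = 30
Expected project duration μ = 30 days. Critical path: Task 1 → Task 2 → Task 4 → Task 5.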